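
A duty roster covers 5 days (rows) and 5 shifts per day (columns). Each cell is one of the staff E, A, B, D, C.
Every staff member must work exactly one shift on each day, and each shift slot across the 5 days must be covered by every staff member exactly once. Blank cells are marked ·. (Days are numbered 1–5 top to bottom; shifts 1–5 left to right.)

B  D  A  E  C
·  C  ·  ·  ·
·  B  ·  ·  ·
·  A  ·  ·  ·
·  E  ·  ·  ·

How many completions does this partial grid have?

Day 2, shift 1: eliminating its day and shift leaves {E, A, D}.
Day 2, shift 3: eliminating its day and shift leaves {E, B, D}.
Day 2, shift 4: eliminating its day and shift leaves {A, B, D}.
Day 2, shift 5: eliminating its day and shift leaves {E, A, B, D}.
Day 3, shift 1: eliminating its day and shift leaves {E, A, D, C}.
Day 3, shift 3: eliminating its day and shift leaves {E, D, C}.
Day 3, shift 4: eliminating its day and shift leaves {A, D, C}.
Day 3, shift 5: eliminating its day and shift leaves {E, A, D}.
Day 4, shift 1: eliminating its day and shift leaves {E, D, C}.
Day 4, shift 3: eliminating its day and shift leaves {E, B, D, C}.
Day 4, shift 4: eliminating its day and shift leaves {B, D, C}.
Day 4, shift 5: eliminating its day and shift leaves {E, B, D}.
Day 5, shift 1: eliminating its day and shift leaves {A, D, C}.
Day 5, shift 3: eliminating its day and shift leaves {B, D, C}.
Day 5, shift 4: eliminating its day and shift leaves {A, B, D, C}.
Day 5, shift 5: eliminating its day and shift leaves {A, B, D}.
Enumerating the assignments across these blanks that avoid any day or shift repeat gives 56 completions.

56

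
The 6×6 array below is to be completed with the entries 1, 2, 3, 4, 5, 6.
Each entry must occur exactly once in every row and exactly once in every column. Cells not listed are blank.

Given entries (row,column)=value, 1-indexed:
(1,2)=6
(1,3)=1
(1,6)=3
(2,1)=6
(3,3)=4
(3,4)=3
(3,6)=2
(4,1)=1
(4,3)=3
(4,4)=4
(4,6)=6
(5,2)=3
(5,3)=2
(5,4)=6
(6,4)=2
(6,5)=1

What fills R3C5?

Row 1, column 4: row 1 has {1, 3, 6} and column 4 has {2, 3, 4, 6}, leaving only 5.
Row 2, column 3: row 2 has {6} and column 3 has {1, 2, 3, 4}, leaving only 5.
Row 2, column 4: row 2 has {5, 6} and column 4 has {2, 3, 4, 5, 6}, leaving only 1.
Row 2, column 6: row 2 has {1, 5, 6} and column 6 has {2, 3, 6}, leaving only 4.
Row 2, column 2: row 2 has {1, 4, 5, 6} and column 2 has {3, 6}, leaving only 2.
Row 2, column 5: row 2 has {1, 2, 4, 5, 6} and column 5 has {1}, leaving only 3.
Row 3, column 1: row 3 has {2, 3, 4} and column 1 has {1, 6}, leaving only 5.
Row 3 already has {2, 3, 4, 5} and column 5 already has {1, 3}, so row 3, column 5 must be 6.

6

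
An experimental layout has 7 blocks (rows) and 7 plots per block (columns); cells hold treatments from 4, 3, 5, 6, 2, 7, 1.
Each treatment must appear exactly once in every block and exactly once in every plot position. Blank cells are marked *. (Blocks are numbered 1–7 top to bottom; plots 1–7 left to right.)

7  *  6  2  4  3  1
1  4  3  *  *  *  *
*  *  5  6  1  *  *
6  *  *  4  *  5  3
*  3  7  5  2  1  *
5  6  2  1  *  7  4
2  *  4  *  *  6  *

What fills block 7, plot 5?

Block 1, plot 2: block 1 has {4, 3, 6, 2, 7, 1} and plot 2 has {4, 3, 6}, leaving only 5.
Block 2, plot 4: block 2 has {4, 3, 1} and plot 4 has {4, 5, 6, 2, 1}, leaving only 7.
Block 2, plot 6: block 2 has {4, 3, 7, 1} and plot 6 has {3, 5, 6, 7, 1}, leaving only 2.
Block 3, plot 6: block 3 has {5, 6, 1} and plot 6 has {3, 5, 6, 2, 7, 1}, leaving only 4.
Block 3, plot 1: block 3 has {4, 5, 6, 1} and plot 1 has {5, 6, 2, 7, 1}, leaving only 3.
Block 4, plot 3: block 4 has {4, 3, 5, 6} and plot 3 has {4, 3, 5, 6, 2, 7}, leaving only 1.
Block 4, plot 5: block 4 has {4, 3, 5, 6, 1} and plot 5 has {4, 2, 1}, leaving only 7.
Block 4, plot 2: block 4 has {4, 3, 5, 6, 7, 1} and plot 2 has {4, 3, 5, 6}, leaving only 2.
Block 3, plot 2: block 3 has {4, 3, 5, 6, 1} and plot 2 has {4, 3, 5, 6, 2}, leaving only 7.
Block 3, plot 7: block 3 has {4, 3, 5, 6, 7, 1} and plot 7 has {4, 3, 1}, leaving only 2.
Block 5, plot 1: block 5 has {3, 5, 2, 7, 1} and plot 1 has {3, 5, 6, 2, 7, 1}, leaving only 4.
Block 5, plot 7: block 5 has {4, 3, 5, 2, 7, 1} and plot 7 has {4, 3, 2, 1}, leaving only 6.
Block 2, plot 7: block 2 has {4, 3, 2, 7, 1} and plot 7 has {4, 3, 6, 2, 1}, leaving only 5.
Block 2, plot 5: block 2 has {4, 3, 5, 2, 7, 1} and plot 5 has {4, 2, 7, 1}, leaving only 6.
Block 6, plot 5: block 6 has {4, 5, 6, 2, 7, 1} and plot 5 has {4, 6, 2, 7, 1}, leaving only 3.
Block 7 already has {4, 6, 2} and plot 5 already has {4, 3, 6, 2, 7, 1}, so block 7, plot 5 must be 5.

5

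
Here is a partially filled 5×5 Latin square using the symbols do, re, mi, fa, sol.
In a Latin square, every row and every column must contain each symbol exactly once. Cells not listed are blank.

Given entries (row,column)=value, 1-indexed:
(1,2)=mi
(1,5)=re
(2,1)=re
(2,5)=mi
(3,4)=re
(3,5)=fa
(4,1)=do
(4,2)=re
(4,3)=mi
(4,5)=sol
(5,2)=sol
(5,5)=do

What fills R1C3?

Row 3, column 2: row 3 has {re, fa} and column 2 has {re, mi, sol}, leaving only do.
Row 2, column 2: row 2 has {re, mi} and column 2 has {do, re, mi, sol}, leaving only fa.
Row 3, column 3: row 3 has {do, re, fa} and column 3 has {mi}, leaving only sol.
Row 2, column 3: row 2 has {re, mi, fa} and column 3 has {mi, sol}, leaving only do.
Row 1 already has {re, mi} and column 3 already has {do, mi, sol}, so row 1, column 3 must be fa.

fa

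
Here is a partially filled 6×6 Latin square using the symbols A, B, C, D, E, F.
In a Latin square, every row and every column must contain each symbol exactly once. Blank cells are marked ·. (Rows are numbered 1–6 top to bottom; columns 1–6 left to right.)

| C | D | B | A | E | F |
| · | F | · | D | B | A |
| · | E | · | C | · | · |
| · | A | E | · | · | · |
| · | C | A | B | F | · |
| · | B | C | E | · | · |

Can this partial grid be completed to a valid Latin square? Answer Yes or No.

No

Row 2, column 3: row 2 together with column 3 already contain {A, B, C, D, E, F} — every symbol — so nothing can go there. The grid has no valid completion.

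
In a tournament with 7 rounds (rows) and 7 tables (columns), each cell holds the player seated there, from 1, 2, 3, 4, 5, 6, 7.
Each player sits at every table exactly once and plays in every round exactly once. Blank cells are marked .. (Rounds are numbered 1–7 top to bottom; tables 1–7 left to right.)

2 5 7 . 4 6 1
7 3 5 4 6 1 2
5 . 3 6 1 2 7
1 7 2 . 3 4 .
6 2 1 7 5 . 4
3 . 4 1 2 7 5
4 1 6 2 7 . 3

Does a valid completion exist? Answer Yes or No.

No round or table among the givens repeats a symbol, and propagating forced cells runs into no contradiction.
One valid completion exists (for instance, 2 5 7 3 4 6 1 / 7 3 5 4 6 1 2 / 5 4 3 6 1 2 7 / 1 7 2 5 3 4 6 / 6 2 1 7 5 3 4 / 3 6 4 1 2 7 5 / 4 1 6 2 7 5 3).

Yes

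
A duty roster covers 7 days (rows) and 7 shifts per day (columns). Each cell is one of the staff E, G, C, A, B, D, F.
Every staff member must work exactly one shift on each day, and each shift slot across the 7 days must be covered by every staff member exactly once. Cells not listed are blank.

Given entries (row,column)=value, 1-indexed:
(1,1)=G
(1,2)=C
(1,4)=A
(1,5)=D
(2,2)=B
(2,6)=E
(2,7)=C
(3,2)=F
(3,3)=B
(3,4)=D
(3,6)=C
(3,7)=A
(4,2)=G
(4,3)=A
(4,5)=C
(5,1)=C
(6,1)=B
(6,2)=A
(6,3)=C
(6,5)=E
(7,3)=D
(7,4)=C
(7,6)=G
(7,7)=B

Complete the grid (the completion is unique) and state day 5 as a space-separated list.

Day 3, shift 1: day 3 has {C, A, B, D, F} and shift 1 has {G, C, B}, leaving only E.
Day 3, shift 5: day 3 has {E, C, A, B, D, F} and shift 5 has {E, C, D}, leaving only G.
Day 7, shift 2: day 7 has {G, C, B, D} and shift 2 has {G, C, A, B, F}, leaving only E.
Day 5, shift 2: day 5 has {C} and shift 2 has {E, G, C, A, B, F}, leaving only D.
Day 5, shift 3 is narrowed to {E, G, F}; only F is consistent with the remaining cells.
Day 1, shift 3: day 1 has {G, C, A, D} and shift 3 has {C, A, B, D, F}, leaving only E.
Day 1, shift 7: day 1 has {E, G, C, A, D} and shift 7 has {C, A, B}, leaving only F.
Day 1, shift 6: day 1 has {E, G, C, A, D, F} and shift 6 has {E, G, C}, leaving only B.
Day 5, shift 6: day 5 has {C, D, F} and shift 6 has {E, G, C, B}, leaving only A.
Day 5, shift 5: day 5 has {C, A, D, F} and shift 5 has {E, G, C, D}, leaving only B.
Day 2, shift 3: day 2 has {E, C, B} and shift 3 has {E, C, A, B, D, F}, leaving only G.
Day 2, shift 4: day 2 has {E, G, C, B} and shift 4 has {C, A, D}, leaving only F.
Day 2, shift 5: day 2 has {E, G, C, B, F} and shift 5 has {E, G, C, B, D}, leaving only A.
Day 2, shift 1: day 2 has {E, G, C, A, B, F} and shift 1 has {E, G, C, B}, leaving only D.
Day 4, shift 1: day 4 has {G, C, A} and shift 1 has {E, G, C, B, D}, leaving only F.
Day 4, shift 6: day 4 has {G, C, A, F} and shift 6 has {E, G, C, A, B}, leaving only D.
Day 4, shift 7: day 4 has {G, C, A, D, F} and shift 7 has {C, A, B, F}, leaving only E.
Day 5, shift 7: day 5 has {C, A, B, D, F} and shift 7 has {E, C, A, B, F}, leaving only G.
Day 5, shift 4: day 5 has {G, C, A, B, D, F} and shift 4 has {C, A, D, F}, leaving only E.
So day 5 reads: C D F E B A G.

C D F E B A G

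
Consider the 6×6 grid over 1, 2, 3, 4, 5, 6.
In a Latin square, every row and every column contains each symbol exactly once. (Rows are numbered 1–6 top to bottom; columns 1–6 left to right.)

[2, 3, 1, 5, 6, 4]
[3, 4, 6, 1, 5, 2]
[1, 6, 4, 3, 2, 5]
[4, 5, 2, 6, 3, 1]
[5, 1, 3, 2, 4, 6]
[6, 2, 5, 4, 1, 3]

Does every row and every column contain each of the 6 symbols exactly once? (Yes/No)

Yes

Each row is a permutation of the 6 symbols, and so is each column.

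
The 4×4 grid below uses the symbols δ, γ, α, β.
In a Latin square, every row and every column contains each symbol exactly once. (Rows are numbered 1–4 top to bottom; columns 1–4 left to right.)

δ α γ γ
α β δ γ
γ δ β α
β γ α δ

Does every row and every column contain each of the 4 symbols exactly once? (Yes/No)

Row 1 contains γ twice (at columns 3 and 4), so it is not a permutation.

No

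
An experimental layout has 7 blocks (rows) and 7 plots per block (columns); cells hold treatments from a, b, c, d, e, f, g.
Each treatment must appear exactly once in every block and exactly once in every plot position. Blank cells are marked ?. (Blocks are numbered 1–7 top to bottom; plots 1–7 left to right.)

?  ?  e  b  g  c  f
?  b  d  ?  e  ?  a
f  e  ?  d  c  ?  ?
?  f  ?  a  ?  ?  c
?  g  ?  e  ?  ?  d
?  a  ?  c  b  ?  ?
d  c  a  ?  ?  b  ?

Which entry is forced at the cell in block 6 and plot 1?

e

Block 1, plot 1: block 1 has {b, c, e, f, g} and plot 1 has {d, f}, leaving only a.
Block 1, plot 2: block 1 has {a, b, c, e, f, g} and plot 2 has {a, b, c, e, f, g}, leaving only d.
Block 4, plot 5: block 4 has {a, c, f} and plot 5 has {b, c, e, g}, leaving only d.
Block 7, plot 5: block 7 has {a, b, c, d} and plot 5 has {b, c, d, e, g}, leaving only f.
Block 5, plot 5: block 5 has {d, e, g} and plot 5 has {b, c, d, e, f, g}, leaving only a.
Block 5, plot 6: block 5 has {a, d, e, g} and plot 6 has {b, c}, leaving only f.
Block 2, plot 6: block 2 has {a, b, d, e} and plot 6 has {b, c, f}, leaving only g.
Block 2, plot 1: block 2 has {a, b, d, e, g} and plot 1 has {a, d, f}, leaving only c.
Block 2, plot 4: block 2 has {a, b, c, d, e, g} and plot 4 has {a, b, c, d, e}, leaving only f.
Block 3, plot 6: block 3 has {c, d, e, f} and plot 6 has {b, c, f, g}, leaving only a.
Block 4, plot 6: block 4 has {a, c, d, f} and plot 6 has {a, b, c, f, g}, leaving only e.
Block 5, plot 1: block 5 has {a, d, e, f, g} and plot 1 has {a, c, d, f}, leaving only b.
Block 4, plot 1: block 4 has {a, c, d, e, f} and plot 1 has {a, b, c, d, f}, leaving only g.
Block 6 already has {a, b, c} and plot 1 already has {a, b, c, d, f, g}, so block 6, plot 1 must be e.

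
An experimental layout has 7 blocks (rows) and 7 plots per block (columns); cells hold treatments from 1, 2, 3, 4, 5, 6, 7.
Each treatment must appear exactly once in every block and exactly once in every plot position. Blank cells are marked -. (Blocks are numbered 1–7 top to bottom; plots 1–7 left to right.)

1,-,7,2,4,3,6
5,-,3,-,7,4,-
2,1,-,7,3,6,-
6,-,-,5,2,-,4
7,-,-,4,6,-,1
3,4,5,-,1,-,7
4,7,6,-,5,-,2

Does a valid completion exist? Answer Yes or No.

No

Block 2, plot 7: block 2 together with plot 7 already contain {1, 2, 3, 4, 5, 6, 7} — every symbol — so nothing can go there. The grid has no valid completion.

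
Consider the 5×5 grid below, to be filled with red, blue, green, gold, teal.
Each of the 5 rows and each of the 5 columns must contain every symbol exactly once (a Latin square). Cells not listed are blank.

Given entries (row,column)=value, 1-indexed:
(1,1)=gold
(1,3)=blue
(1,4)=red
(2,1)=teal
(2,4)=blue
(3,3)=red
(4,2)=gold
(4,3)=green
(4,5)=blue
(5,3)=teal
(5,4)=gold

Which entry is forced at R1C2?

Row 2, column 3: row 2 has {blue, teal} and column 3 has {red, blue, green, teal}, leaving only gold.
Row 4, column 1: row 4 has {blue, green, gold} and column 1 has {gold, teal}, leaving only red.
Row 4, column 4: row 4 has {red, blue, green, gold} and column 4 has {red, blue, gold}, leaving only teal.
Row 3, column 4: row 3 has {red} and column 4 has {red, blue, gold, teal}, leaving only green.
Row 3, column 1: row 3 has {red, green} and column 1 has {red, gold, teal}, leaving only blue.
Row 3, column 2: row 3 has {red, blue, green} and column 2 has {gold}, leaving only teal.
Row 1 already has {red, blue, gold} and column 2 already has {gold, teal}, so row 1, column 2 must be green.

green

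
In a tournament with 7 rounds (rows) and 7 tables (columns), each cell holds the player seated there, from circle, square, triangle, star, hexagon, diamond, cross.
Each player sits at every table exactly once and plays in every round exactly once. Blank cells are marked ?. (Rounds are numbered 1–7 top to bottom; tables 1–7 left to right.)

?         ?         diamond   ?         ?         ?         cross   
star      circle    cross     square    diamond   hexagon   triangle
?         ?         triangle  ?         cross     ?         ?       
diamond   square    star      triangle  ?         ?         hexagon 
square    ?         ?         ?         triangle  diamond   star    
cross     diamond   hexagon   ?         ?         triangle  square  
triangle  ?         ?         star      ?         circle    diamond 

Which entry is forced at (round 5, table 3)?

Round 5 already has {square, triangle, star, diamond} and table 3 already has {triangle, star, hexagon, diamond, cross}, so round 5, table 3 must be circle.

circle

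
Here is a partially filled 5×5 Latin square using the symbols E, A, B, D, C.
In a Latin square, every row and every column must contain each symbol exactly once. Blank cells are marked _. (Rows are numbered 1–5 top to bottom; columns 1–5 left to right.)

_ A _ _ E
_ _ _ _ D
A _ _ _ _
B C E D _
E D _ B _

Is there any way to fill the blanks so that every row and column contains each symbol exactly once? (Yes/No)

Row 1, column 4: row 1 has {E, A} and column 4 has {B, D}, so it must be C.
Row 1, column 1: row 1 has {E, A, C} and column 1 has {E, A, B}, so it must be D.
Row 1, column 3: row 1 has {E, A, D, C} and column 3 has {E}, so it must be B.
Row 2, column 1: row 2 has {D} and column 1 has {E, A, B, D}, so it must be C.
Row 2, column 3: row 2 has {D, C} and column 3 has {E, B}, so it must be A.
Row 2, column 4: row 2 has {A, D, C} and column 4 has {B, D, C}, so it must be E.
Now row 3, column 4: row 3 together with column 4 already contain {E, A, B, D, C} — every symbol — so nothing can go there. The grid has no valid completion.

No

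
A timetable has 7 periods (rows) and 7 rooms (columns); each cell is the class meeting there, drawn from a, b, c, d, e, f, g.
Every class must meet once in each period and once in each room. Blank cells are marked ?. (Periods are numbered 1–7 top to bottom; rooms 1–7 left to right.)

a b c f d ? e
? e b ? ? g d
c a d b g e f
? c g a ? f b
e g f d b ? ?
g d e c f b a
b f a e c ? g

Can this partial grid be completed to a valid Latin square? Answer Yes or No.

Period 1, room 6: period 1 together with room 6 already contain {a, b, c, d, e, f, g} — every symbol — so nothing can go there. The grid has no valid completion.

No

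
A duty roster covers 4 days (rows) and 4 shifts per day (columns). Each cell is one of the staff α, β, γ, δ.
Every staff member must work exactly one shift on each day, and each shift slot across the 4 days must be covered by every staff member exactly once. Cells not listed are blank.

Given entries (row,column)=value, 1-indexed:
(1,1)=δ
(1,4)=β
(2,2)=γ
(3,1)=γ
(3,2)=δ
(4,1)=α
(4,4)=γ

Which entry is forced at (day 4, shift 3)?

δ

Day 1, shift 2: day 1 has {β, δ} and shift 2 has {γ, δ}, leaving only α.
Day 1, shift 3: day 1 has {α, β, δ} and shift 3 has {}, leaving only γ.
Day 2, shift 1: day 2 has {γ} and shift 1 has {α, γ, δ}, leaving only β.
Day 3, shift 4: day 3 has {γ, δ} and shift 4 has {β, γ}, leaving only α.
Day 2, shift 4: day 2 has {β, γ} and shift 4 has {α, β, γ}, leaving only δ.
Day 2, shift 3: day 2 has {β, γ, δ} and shift 3 has {γ}, leaving only α.
Day 3, shift 3: day 3 has {α, γ, δ} and shift 3 has {α, γ}, leaving only β.
Day 4 already has {α, γ} and shift 3 already has {α, β, γ}, so day 4, shift 3 must be δ.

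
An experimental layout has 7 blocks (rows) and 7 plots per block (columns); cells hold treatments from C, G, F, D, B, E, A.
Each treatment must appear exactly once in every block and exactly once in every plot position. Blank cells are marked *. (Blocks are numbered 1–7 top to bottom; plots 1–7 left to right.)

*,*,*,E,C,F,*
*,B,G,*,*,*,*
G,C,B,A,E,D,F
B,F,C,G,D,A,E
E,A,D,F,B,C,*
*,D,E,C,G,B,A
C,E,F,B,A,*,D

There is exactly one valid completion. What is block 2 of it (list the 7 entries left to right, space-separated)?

A B G D F E C

Block 2, plot 4: block 2 has {G, B} and plot 4 has {C, G, F, B, E, A}, leaving only D.
Block 2, plot 5: block 2 has {G, D, B} and plot 5 has {C, G, D, B, E, A}, leaving only F.
Block 2, plot 1: block 2 has {G, F, D, B} and plot 1 has {C, G, B, E}, leaving only A.
Block 2, plot 6: block 2 has {G, F, D, B, A} and plot 6 has {C, F, D, B, A}, leaving only E.
Block 2, plot 7: block 2 has {G, F, D, B, E, A} and plot 7 has {F, D, E, A}, leaving only C.
So block 2 reads: A B G D F E C.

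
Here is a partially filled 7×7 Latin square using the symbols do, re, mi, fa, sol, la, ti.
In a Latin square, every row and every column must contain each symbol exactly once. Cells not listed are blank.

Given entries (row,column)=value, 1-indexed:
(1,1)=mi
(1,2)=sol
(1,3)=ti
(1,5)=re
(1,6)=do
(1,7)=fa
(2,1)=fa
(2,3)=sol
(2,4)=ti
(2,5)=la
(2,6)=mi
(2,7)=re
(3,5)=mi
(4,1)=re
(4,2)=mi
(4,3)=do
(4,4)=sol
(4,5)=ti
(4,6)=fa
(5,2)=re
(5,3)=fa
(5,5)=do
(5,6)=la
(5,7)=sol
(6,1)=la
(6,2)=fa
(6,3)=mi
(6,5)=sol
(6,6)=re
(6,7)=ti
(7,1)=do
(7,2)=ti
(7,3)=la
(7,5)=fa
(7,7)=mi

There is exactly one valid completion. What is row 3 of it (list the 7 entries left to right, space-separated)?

Row 3, column 3: row 3 has {mi} and column 3 has {do, mi, fa, sol, la, ti}, leaving only re.
Row 1, column 4: row 1 has {do, re, mi, fa, sol, ti} and column 4 has {sol, ti}, leaving only la.
Row 2, column 2: row 2 has {re, mi, fa, sol, la, ti} and column 2 has {re, mi, fa, sol, ti}, leaving only do.
Row 3, column 2: row 3 has {re, mi} and column 2 has {do, re, mi, fa, sol, ti}, leaving only la.
Row 3, column 7: row 3 has {re, mi, la} and column 7 has {re, mi, fa, sol, ti}, leaving only do.
Row 3, column 4: row 3 has {do, re, mi, la} and column 4 has {sol, la, ti}, leaving only fa.
Row 4, column 7: row 4 has {do, re, mi, fa, sol, ti} and column 7 has {do, re, mi, fa, sol, ti}, leaving only la.
Row 5, column 1: row 5 has {do, re, fa, sol, la} and column 1 has {do, re, mi, fa, la}, leaving only ti.
Row 3, column 1: row 3 has {do, re, mi, fa, la} and column 1 has {do, re, mi, fa, la, ti}, leaving only sol.
Row 3, column 6: row 3 has {do, re, mi, fa, sol, la} and column 6 has {do, re, mi, fa, la}, leaving only ti.
So row 3 reads: sol la re fa mi ti do.

sol la re fa mi ti do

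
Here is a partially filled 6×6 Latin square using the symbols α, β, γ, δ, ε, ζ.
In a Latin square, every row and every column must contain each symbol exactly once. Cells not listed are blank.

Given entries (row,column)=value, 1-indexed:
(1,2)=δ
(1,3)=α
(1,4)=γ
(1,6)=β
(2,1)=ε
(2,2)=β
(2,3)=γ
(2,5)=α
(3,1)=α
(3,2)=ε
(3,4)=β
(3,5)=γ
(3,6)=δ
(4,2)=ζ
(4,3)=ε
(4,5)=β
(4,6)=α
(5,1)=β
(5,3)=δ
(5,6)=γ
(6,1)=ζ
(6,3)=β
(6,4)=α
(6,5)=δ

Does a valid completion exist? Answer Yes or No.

No

Row 1, column 1: row 1 together with column 1 already contain {α, β, γ, δ, ε, ζ} — every symbol — so nothing can go there. The grid has no valid completion.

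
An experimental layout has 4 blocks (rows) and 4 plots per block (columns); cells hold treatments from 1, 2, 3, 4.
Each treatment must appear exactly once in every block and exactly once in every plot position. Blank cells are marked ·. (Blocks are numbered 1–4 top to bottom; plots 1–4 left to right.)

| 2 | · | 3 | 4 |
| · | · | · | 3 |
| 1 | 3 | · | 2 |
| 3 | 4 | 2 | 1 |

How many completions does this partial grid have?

1

Block 1, plot 2: eliminating its block and plot leaves {1}.
Block 2, plot 1: eliminating its block and plot leaves {4}.
Block 2, plot 2: eliminating its block and plot leaves {1, 2}.
Block 2, plot 3: eliminating its block and plot leaves {1, 4}.
Block 3, plot 3: eliminating its block and plot leaves {4}.
Only one assignment across all blanks avoids any block or plot repeat, giving 1 completion.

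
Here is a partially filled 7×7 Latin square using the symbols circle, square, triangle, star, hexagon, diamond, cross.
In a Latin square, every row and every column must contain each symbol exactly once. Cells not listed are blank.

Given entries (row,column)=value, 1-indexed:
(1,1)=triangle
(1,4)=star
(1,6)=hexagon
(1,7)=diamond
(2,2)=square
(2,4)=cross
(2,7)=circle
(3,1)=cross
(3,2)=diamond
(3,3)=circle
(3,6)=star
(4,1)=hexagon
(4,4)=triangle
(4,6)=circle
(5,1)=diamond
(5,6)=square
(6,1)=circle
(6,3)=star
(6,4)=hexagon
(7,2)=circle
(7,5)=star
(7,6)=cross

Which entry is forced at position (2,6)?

Row 1, column 2: row 1 has {triangle, star, hexagon, diamond} and column 2 has {circle, square, diamond}, leaving only cross.
Row 1, column 3: row 1 has {triangle, star, hexagon, diamond, cross} and column 3 has {circle, star}, leaving only square.
Row 1, column 5: row 1 has {square, triangle, star, hexagon, diamond, cross} and column 5 has {star}, leaving only circle.
Row 2, column 1: row 2 has {circle, square, cross} and column 1 has {circle, triangle, hexagon, diamond, cross}, leaving only star.
Row 3, column 4: row 3 has {circle, star, diamond, cross} and column 4 has {triangle, star, hexagon, cross}, leaving only square.
Row 4, column 2: row 4 has {circle, triangle, hexagon} and column 2 has {circle, square, diamond, cross}, leaving only star.
Row 5, column 4: row 5 has {square, diamond} and column 4 has {square, triangle, star, hexagon, cross}, leaving only circle.
Row 6, column 2: row 6 has {circle, star, hexagon} and column 2 has {circle, square, star, diamond, cross}, leaving only triangle.
Row 5, column 2: row 5 has {circle, square, diamond} and column 2 has {circle, square, triangle, star, diamond, cross}, leaving only hexagon.
Row 6, column 6: row 6 has {circle, triangle, star, hexagon} and column 6 has {circle, square, star, hexagon, cross}, leaving only diamond.
Row 2 already has {circle, square, star, cross} and column 6 already has {circle, square, star, hexagon, diamond, cross}, so row 2, column 6 must be triangle.

triangle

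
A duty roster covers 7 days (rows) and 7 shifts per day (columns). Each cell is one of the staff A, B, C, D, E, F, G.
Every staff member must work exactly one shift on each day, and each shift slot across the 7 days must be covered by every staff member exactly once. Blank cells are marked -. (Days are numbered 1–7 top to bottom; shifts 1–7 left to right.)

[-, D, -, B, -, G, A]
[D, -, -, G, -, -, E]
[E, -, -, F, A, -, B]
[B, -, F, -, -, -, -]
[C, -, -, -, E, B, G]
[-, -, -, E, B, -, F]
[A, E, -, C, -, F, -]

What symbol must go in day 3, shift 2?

Day 1, shift 1: day 1 has {A, B, D, G} and shift 1 has {A, B, C, D, E}, leaving only F.
Day 1, shift 5: day 1 has {A, B, D, F, G} and shift 5 has {A, B, E}, leaving only C.
Day 1, shift 3: day 1 has {A, B, C, D, F, G} and shift 3 has {F}, leaving only E.
Day 2, shift 5: day 2 has {D, E, G} and shift 5 has {A, B, C, E}, leaving only F.
Day 6, shift 1: day 6 has {B, E, F} and shift 1 has {A, B, C, D, E, F}, leaving only G.
Day 7, shift 7: day 7 has {A, C, E, F} and shift 7 has {A, B, E, F, G}, leaving only D.
Day 4, shift 7: day 4 has {B, F} and shift 7 has {A, B, D, E, F, G}, leaving only C.
Day 7, shift 5: day 7 has {A, C, D, E, F} and shift 5 has {A, B, C, E, F}, leaving only G.
Day 4, shift 5: day 4 has {B, C, F} and shift 5 has {A, B, C, E, F, G}, leaving only D.
Day 4, shift 4: day 4 has {B, C, D, F} and shift 4 has {B, C, E, F, G}, leaving only A.
Day 4, shift 2: day 4 has {A, B, C, D, F} and shift 2 has {D, E}, leaving only G.
Day 3 already has {A, B, E, F} and shift 2 already has {D, E, G}, so day 3, shift 2 must be C.

C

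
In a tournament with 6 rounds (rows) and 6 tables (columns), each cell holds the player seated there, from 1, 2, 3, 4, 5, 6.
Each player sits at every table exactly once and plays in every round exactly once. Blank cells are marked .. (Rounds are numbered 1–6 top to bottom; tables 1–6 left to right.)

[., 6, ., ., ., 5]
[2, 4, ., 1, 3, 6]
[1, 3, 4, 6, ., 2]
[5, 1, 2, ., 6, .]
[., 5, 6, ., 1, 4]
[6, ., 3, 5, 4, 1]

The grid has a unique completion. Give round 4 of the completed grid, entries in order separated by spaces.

5 1 2 4 6 3

Round 4, table 6: round 4 has {1, 2, 5, 6} and table 6 has {1, 2, 4, 5, 6}, leaving only 3.
Round 4, table 4: round 4 has {1, 2, 3, 5, 6} and table 4 has {1, 5, 6}, leaving only 4.
So round 4 reads: 5 1 2 4 6 3.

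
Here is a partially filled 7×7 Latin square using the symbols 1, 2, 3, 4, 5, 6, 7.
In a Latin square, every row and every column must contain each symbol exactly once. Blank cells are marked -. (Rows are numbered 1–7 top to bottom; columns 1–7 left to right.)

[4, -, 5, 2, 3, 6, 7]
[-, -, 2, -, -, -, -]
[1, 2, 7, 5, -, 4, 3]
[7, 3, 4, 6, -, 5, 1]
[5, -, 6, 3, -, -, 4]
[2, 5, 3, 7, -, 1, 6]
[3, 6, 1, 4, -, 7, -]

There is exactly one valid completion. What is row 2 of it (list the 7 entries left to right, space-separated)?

6 4 2 1 7 3 5

Row 2, column 1: row 2 has {2} and column 1 has {1, 2, 3, 4, 5, 7}, leaving only 6.
Row 2, column 4: row 2 has {2, 6} and column 4 has {2, 3, 4, 5, 6, 7}, leaving only 1.
Row 2, column 6: row 2 has {1, 2, 6} and column 6 has {1, 4, 5, 6, 7}, leaving only 3.
Row 2, column 7: row 2 has {1, 2, 3, 6} and column 7 has {1, 3, 4, 6, 7}, leaving only 5.
Row 1, column 2: row 1 has {2, 3, 4, 5, 6, 7} and column 2 has {2, 3, 5, 6}, leaving only 1.
Row 3, column 5: row 3 has {1, 2, 3, 4, 5, 7} and column 5 has {3}, leaving only 6.
Row 4, column 5: row 4 has {1, 3, 4, 5, 6, 7} and column 5 has {3, 6}, leaving only 2.
Row 5, column 2: row 5 has {3, 4, 5, 6} and column 2 has {1, 2, 3, 5, 6}, leaving only 7.
Row 2, column 2: row 2 has {1, 2, 3, 5, 6} and column 2 has {1, 2, 3, 5, 6, 7}, leaving only 4.
Row 2, column 5: row 2 has {1, 2, 3, 4, 5, 6} and column 5 has {2, 3, 6}, leaving only 7.
So row 2 reads: 6 4 2 1 7 3 5.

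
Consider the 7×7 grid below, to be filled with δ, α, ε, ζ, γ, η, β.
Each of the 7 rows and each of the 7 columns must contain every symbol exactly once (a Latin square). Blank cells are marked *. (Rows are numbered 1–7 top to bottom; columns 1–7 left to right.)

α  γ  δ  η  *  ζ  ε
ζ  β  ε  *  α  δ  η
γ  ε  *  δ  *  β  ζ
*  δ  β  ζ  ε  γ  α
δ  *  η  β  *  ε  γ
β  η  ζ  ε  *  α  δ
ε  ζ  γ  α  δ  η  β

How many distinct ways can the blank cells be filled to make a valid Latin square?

Row 1, column 5: eliminating its row and column leaves {β}.
Row 2, column 4: eliminating its row and column leaves {γ}.
Row 3, column 3: eliminating its row and column leaves {α}.
Row 3, column 5: eliminating its row and column leaves {η}.
Row 4, column 1: eliminating its row and column leaves {η}.
Row 5, column 2: eliminating its row and column leaves {α}.
Row 5, column 5: eliminating its row and column leaves {ζ}.
Row 6, column 5: eliminating its row and column leaves {γ}.
Only one assignment across all blanks avoids any row or column repeat, giving 1 completion.

1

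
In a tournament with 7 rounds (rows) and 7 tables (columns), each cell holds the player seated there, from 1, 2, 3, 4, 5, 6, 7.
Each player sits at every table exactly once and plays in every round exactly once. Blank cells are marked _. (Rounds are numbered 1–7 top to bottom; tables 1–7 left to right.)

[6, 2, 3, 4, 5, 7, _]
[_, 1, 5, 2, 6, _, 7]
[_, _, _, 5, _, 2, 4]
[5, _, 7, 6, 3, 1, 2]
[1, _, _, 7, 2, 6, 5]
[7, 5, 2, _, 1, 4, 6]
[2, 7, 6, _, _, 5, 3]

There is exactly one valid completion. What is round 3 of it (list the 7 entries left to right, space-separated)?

3 6 1 5 7 2 4

Round 3, table 1: round 3 has {2, 4, 5} and table 1 has {1, 2, 5, 6, 7}, leaving only 3.
Round 3, table 2: round 3 has {2, 3, 4, 5} and table 2 has {1, 2, 5, 7}, leaving only 6.
Round 3, table 3: round 3 has {2, 3, 4, 5, 6} and table 3 has {2, 3, 5, 6, 7}, leaving only 1.
Round 3, table 5: round 3 has {1, 2, 3, 4, 5, 6} and table 5 has {1, 2, 3, 5, 6}, leaving only 7.
So round 3 reads: 3 6 1 5 7 2 4.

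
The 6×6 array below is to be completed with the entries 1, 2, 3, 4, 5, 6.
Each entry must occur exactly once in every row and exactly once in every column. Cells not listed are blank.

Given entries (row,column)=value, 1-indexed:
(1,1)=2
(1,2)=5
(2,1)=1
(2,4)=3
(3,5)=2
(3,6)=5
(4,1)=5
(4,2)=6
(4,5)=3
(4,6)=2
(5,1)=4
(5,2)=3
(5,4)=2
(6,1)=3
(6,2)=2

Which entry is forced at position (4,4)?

Row 2, column 2: row 2 has {1, 3} and column 2 has {2, 3, 5, 6}, leaving only 4.
Row 2, column 6: row 2 has {1, 3, 4} and column 6 has {2, 5}, leaving only 6.
Row 2, column 5: row 2 has {1, 3, 4, 6} and column 5 has {2, 3}, leaving only 5.
Row 2, column 3: row 2 has {1, 3, 4, 5, 6} and column 3 has {}, leaving only 2.
Row 3, column 1: row 3 has {2, 5} and column 1 has {1, 2, 3, 4, 5}, leaving only 6.
Row 3, column 2: row 3 has {2, 5, 6} and column 2 has {2, 3, 4, 5, 6}, leaving only 1.
Row 3, column 4: row 3 has {1, 2, 5, 6} and column 4 has {2, 3}, leaving only 4.
Row 4 already has {2, 3, 5, 6} and column 4 already has {2, 3, 4}, so row 4, column 4 must be 1.

1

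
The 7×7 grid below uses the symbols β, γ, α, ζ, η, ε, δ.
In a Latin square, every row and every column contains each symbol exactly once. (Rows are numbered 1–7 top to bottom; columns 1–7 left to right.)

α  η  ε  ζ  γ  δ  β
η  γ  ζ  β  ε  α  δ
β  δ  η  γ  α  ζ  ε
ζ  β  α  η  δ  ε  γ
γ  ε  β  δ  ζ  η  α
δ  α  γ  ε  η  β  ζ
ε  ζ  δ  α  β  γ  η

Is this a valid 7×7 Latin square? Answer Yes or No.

Each row is a permutation of the 7 symbols, and so is each column.

Yes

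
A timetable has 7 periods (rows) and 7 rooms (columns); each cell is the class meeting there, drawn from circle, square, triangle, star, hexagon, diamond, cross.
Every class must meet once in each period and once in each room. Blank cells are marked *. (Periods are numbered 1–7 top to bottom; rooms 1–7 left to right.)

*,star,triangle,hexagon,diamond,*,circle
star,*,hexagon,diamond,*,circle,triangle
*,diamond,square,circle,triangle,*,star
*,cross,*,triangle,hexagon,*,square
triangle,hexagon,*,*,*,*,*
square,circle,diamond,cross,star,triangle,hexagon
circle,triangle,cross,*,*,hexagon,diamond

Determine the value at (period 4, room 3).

Period 1, room 1: period 1 has {circle, triangle, star, hexagon, diamond} and room 1 has {circle, square, triangle, star}, leaving only cross.
Period 1, room 6: period 1 has {circle, triangle, star, hexagon, diamond, cross} and room 6 has {circle, triangle, hexagon}, leaving only square.
Period 2, room 2: period 2 has {circle, triangle, star, hexagon, diamond} and room 2 has {circle, triangle, star, hexagon, diamond, cross}, leaving only square.
Period 2, room 5: period 2 has {circle, square, triangle, star, hexagon, diamond} and room 5 has {triangle, star, hexagon, diamond}, leaving only cross.
Period 3, room 1: period 3 has {circle, square, triangle, star, diamond} and room 1 has {circle, square, triangle, star, cross}, leaving only hexagon.
Period 3, room 6: period 3 has {circle, square, triangle, star, hexagon, diamond} and room 6 has {circle, square, triangle, hexagon}, leaving only cross.
Period 4, room 1: period 4 has {square, triangle, hexagon, cross} and room 1 has {circle, square, triangle, star, hexagon, cross}, leaving only diamond.
Period 4, room 6: period 4 has {square, triangle, hexagon, diamond, cross} and room 6 has {circle, square, triangle, hexagon, cross}, leaving only star.
Period 4 already has {square, triangle, star, hexagon, diamond, cross} and room 3 already has {square, triangle, hexagon, diamond, cross}, so period 4, room 3 must be circle.

circle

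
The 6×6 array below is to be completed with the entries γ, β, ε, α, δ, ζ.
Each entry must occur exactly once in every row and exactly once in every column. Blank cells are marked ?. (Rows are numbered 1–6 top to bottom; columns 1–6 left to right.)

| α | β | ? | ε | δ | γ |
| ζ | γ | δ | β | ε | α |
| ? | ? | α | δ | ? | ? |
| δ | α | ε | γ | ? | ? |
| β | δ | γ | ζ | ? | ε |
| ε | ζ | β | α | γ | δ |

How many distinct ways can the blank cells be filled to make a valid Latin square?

Row 1, column 3: eliminating its row and column leaves {ζ}.
Row 3, column 1: eliminating its row and column leaves {γ}.
Row 3, column 2: eliminating its row and column leaves {ε}.
Row 3, column 5: eliminating its row and column leaves {β, ζ}.
Row 3, column 6: eliminating its row and column leaves {β, ζ}.
Row 4, column 5: eliminating its row and column leaves {β, ζ}.
Row 4, column 6: eliminating its row and column leaves {β, ζ}.
Row 5, column 5: eliminating its row and column leaves {α}.
Enumerating the assignments across these blanks that avoid any row or column repeat gives 2 completions.

2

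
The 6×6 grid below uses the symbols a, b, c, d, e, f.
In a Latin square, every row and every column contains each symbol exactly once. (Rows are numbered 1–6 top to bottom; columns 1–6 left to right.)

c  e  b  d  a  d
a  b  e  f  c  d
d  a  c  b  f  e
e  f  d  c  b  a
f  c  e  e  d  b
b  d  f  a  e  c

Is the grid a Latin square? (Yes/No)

No

Row 5 contains e twice (at columns 3 and 4); row 1 is also not a permutation.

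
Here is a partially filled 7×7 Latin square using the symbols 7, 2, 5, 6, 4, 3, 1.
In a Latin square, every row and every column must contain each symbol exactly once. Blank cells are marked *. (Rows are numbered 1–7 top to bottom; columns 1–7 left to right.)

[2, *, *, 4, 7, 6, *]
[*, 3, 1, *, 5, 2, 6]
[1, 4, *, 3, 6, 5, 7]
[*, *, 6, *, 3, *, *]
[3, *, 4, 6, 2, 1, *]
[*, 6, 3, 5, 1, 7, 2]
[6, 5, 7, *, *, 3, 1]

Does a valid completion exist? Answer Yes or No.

No

Row 1, column 2: row 1 has {7, 2, 6, 4} and column 2 has {5, 6, 4, 3}, so it must be 1.
Row 1, column 3: row 1 has {7, 2, 6, 4, 1} and column 3 has {7, 6, 4, 3, 1}, so it must be 5.
Row 1, column 7: row 1 has {7, 2, 5, 6, 4, 1} and column 7 has {7, 2, 6, 1}, so it must be 3.
Row 2, column 4: row 2 has {2, 5, 6, 3, 1} and column 4 has {5, 6, 4, 3}, so it must be 7.
Row 2, column 1: row 2 has {7, 2, 5, 6, 3, 1} and column 1 has {2, 6, 3, 1}, so it must be 4.
Now row 6, column 1: row 6 together with column 1 already contain {7, 2, 5, 6, 4, 3, 1} — every symbol — so nothing can go there. The grid has no valid completion.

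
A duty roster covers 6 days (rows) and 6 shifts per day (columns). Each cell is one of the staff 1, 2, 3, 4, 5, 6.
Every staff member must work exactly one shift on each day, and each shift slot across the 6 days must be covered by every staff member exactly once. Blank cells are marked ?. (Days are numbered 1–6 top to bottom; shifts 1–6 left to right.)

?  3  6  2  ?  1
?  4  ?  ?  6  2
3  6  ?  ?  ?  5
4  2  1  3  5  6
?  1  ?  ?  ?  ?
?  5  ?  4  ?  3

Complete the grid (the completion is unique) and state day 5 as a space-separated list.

Day 5, shift 6: day 5 has {1} and shift 6 has {1, 2, 3, 5, 6}, leaving only 4.
Day 1, shift 1: day 1 has {1, 2, 3, 6} and shift 1 has {3, 4}, leaving only 5.
Day 1, shift 5: day 1 has {1, 2, 3, 5, 6} and shift 5 has {5, 6}, leaving only 4.
Day 2, shift 1: day 2 has {2, 4, 6} and shift 1 has {3, 4, 5}, leaving only 1.
Day 2, shift 4: day 2 has {1, 2, 4, 6} and shift 4 has {2, 3, 4}, leaving only 5.
Day 5, shift 4: day 5 has {1, 4} and shift 4 has {2, 3, 4, 5}, leaving only 6.
Day 5, shift 1: day 5 has {1, 4, 6} and shift 1 has {1, 3, 4, 5}, leaving only 2.
Day 5, shift 5: day 5 has {1, 2, 4, 6} and shift 5 has {4, 5, 6}, leaving only 3.
Day 5, shift 3: day 5 has {1, 2, 3, 4, 6} and shift 3 has {1, 6}, leaving only 5.
So day 5 reads: 2 1 5 6 3 4.

2 1 5 6 3 4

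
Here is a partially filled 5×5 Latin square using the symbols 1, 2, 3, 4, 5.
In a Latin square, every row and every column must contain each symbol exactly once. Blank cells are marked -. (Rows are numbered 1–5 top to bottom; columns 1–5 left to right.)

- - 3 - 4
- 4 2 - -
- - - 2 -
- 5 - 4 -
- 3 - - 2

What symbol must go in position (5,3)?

Row 3, column 2: row 3 has {2} and column 2 has {3, 4, 5}, leaving only 1.
Row 1, column 2: row 1 has {3, 4} and column 2 has {1, 3, 4, 5}, leaving only 2.
Row 4, column 3: row 4 has {4, 5} and column 3 has {2, 3}, leaving only 1.
Row 4, column 5: row 4 has {1, 4, 5} and column 5 has {2, 4}, leaving only 3.
Row 3, column 5: row 3 has {1, 2} and column 5 has {2, 3, 4}, leaving only 5.
Row 2, column 5: row 2 has {2, 4} and column 5 has {2, 3, 4, 5}, leaving only 1.
Row 3, column 3: row 3 has {1, 2, 5} and column 3 has {1, 2, 3}, leaving only 4.
Row 5 already has {2, 3} and column 3 already has {1, 2, 3, 4}, so row 5, column 3 must be 5.

5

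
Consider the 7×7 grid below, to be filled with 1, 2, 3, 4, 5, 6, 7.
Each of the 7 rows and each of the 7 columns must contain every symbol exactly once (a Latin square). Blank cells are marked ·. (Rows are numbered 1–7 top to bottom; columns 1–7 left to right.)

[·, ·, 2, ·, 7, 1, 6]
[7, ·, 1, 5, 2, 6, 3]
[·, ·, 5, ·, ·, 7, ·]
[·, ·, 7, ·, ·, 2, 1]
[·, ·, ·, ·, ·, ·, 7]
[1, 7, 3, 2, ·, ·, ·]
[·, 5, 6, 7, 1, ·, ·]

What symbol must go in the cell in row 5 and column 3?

Row 5 already has {7} and column 3 already has {1, 2, 3, 5, 6, 7}, so row 5, column 3 must be 4.

4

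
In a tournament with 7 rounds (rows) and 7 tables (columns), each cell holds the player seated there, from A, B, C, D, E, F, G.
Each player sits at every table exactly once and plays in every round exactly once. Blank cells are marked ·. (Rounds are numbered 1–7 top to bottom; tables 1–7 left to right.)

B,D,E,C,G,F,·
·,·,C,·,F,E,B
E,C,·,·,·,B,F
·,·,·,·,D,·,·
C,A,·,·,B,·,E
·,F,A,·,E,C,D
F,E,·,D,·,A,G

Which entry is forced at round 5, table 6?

Round 1, table 7: round 1 has {B, C, D, E, F, G} and table 7 has {B, D, E, F, G}, leaving only A.
Round 2, table 2: round 2 has {B, C, E, F} and table 2 has {A, C, D, E, F}, leaving only G.
Round 2, table 4: round 2 has {B, C, E, F, G} and table 4 has {C, D}, leaving only A.
Round 2, table 1: round 2 has {A, B, C, E, F, G} and table 1 has {B, C, E, F}, leaving only D.
Round 3, table 4: round 3 has {B, C, E, F} and table 4 has {A, C, D}, leaving only G.
Round 3, table 3: round 3 has {B, C, E, F, G} and table 3 has {A, C, E}, leaving only D.
Round 3, table 5: round 3 has {B, C, D, E, F, G} and table 5 has {B, D, E, F, G}, leaving only A.
Round 4, table 2: round 4 has {D} and table 2 has {A, C, D, E, F, G}, leaving only B.
Round 4, table 6: round 4 has {B, D} and table 6 has {A, B, C, E, F}, leaving only G.
Round 5 already has {A, B, C, E} and table 6 already has {A, B, C, E, F, G}, so round 5, table 6 must be D.

D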